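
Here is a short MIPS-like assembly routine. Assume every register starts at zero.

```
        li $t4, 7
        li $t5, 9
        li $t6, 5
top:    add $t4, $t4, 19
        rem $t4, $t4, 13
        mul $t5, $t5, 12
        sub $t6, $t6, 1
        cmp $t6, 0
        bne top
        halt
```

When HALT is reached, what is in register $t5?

after li $t4, 7: $t4=7
after li $t5, 9: $t5=9
after li $t6, 5: $t6=5
after add $t4, $t4, 19: $t4=7+19=26
after rem $t4, $t4, 13: $t4=26%13=0
after mul $t5, $t5, 12: $t5=9*12=108
after sub $t6, $t6, 1: $t6=5-1=4
cmp $t6, 0  (cmp 4,0)
bne top: taken
after add $t4, $t4, 19: $t4=0+19=19
after rem $t4, $t4, 13: $t4=19%13=6
after mul $t5, $t5, 12: $t5=108*12=1296
after sub $t6, $t6, 1: $t6=4-1=3
cmp $t6, 0  (cmp 3,0)
bne top: taken
after add $t4, $t4, 19: $t4=6+19=25
after rem $t4, $t4, 13: $t4=25%13=12
after mul $t5, $t5, 12: $t5=1296*12=15552
after sub $t6, $t6, 1: $t6=3-1=2
cmp $t6, 0  (cmp 2,0)
bne top: taken
after add $t4, $t4, 19: $t4=12+19=31
after rem $t4, $t4, 13: $t4=31%13=5
after mul $t5, $t5, 12: $t5=15552*12=186624
after sub $t6, $t6, 1: $t6=2-1=1
cmp $t6, 0  (cmp 1,0)
bne top: taken
after add $t4, $t4, 19: $t4=5+19=24
after rem $t4, $t4, 13: $t4=24%13=11
after mul $t5, $t5, 12: $t5=186624*12=2239488
after sub $t6, $t6, 1: $t6=1-1=0
cmp $t6, 0  (cmp 0,0)
bne top: not taken
halt.

2239488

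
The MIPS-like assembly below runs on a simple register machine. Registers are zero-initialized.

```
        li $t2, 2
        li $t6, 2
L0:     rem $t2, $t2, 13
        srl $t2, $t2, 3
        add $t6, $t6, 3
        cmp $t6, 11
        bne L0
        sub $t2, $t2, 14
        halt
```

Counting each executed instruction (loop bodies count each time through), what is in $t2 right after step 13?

$t2=2
$t6=2
$t2=2%13=2
$t2=2>>3=0
$t6=2+3=5
cmp $t6, 11  (cmp 5,11)
bne L0: taken
$t2=0%13=0
$t2=0>>3=0
$t6=5+3=8
cmp $t6, 11  (cmp 8,11)
bne L0: taken
$t2=0%13=0
After step 13: $t2 = 0.

0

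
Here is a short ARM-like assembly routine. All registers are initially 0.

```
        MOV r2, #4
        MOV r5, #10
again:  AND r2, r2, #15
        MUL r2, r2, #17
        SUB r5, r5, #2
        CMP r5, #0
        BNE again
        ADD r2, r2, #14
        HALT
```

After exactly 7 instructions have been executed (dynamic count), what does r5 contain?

8

r2=4
r5=10
r2=4&15=4
r2=4*17=68
r5=10-2=8
CMP r5, #0  (cmp 8,0)
BNE again: taken
After step 7: r5 = 8.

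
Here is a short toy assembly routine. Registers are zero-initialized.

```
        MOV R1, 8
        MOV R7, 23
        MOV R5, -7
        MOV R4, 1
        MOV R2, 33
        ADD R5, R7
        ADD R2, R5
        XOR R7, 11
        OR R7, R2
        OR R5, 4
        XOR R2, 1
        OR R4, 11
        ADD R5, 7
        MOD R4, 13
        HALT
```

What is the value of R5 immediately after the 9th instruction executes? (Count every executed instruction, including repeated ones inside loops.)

16

MOV R1, 8 → R1=8
MOV R7, 23 → R7=23
MOV R5, -7 → R5=-7
MOV R4, 1 → R4=1
MOV R2, 33 → R2=33
ADD R5, R7 → R5=(-7)+23=16
ADD R2, R5 → R2=33+16=49
XOR R7, 11 → R7=23^11=28
OR R7, R2 → R7=28|49=61
After step 9: R5 = 16.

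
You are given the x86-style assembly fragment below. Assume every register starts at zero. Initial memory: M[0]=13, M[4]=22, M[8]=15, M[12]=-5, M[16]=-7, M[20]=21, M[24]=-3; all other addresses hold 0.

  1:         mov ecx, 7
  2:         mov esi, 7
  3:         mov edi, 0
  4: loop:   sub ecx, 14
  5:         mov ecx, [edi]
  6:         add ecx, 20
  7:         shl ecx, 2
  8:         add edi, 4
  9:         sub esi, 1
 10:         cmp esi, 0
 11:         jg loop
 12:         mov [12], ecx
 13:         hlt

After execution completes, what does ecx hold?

68

after mov ecx, 7: ecx=7
after mov esi, 7: esi=7
after mov edi, 0: edi=0
after sub ecx, 14: ecx=7-14=-7
after mov ecx, [edi]: ecx=M[0]=13
after add ecx, 20: ecx=13+20=33
after shl ecx, 2: ecx=33<<2=132
after add edi, 4: edi=0+4=4
after sub esi, 1: esi=7-1=6
cmp esi, 0  (cmp 6,0)
jg loop: taken
after sub ecx, 14: ecx=132-14=118
after mov ecx, [edi]: ecx=M[4]=22
after add ecx, 20: ecx=22+20=42
after shl ecx, 2: ecx=42<<2=168
after add edi, 4: edi=4+4=8
after sub esi, 1: esi=6-1=5
cmp esi, 0  (cmp 5,0)
jg loop: taken
after sub ecx, 14: ecx=168-14=154
after mov ecx, [edi]: ecx=M[8]=15
after add ecx, 20: ecx=15+20=35
after shl ecx, 2: ecx=35<<2=140
after add edi, 4: edi=8+4=12
after sub esi, 1: esi=5-1=4
cmp esi, 0  (cmp 4,0)
jg loop: taken
after sub ecx, 14: ecx=140-14=126
after mov ecx, [edi]: ecx=M[12]=-5
after add ecx, 20: ecx=(-5)+20=15
after shl ecx, 2: ecx=15<<2=60
after add edi, 4: edi=12+4=16
after sub esi, 1: esi=4-1=3
cmp esi, 0  (cmp 3,0)
jg loop: taken
after sub ecx, 14: ecx=60-14=46
after mov ecx, [edi]: ecx=M[16]=-7
after add ecx, 20: ecx=(-7)+20=13
after shl ecx, 2: ecx=13<<2=52
after add edi, 4: edi=16+4=20
after sub esi, 1: esi=3-1=2
cmp esi, 0  (cmp 2,0)
jg loop: taken
after sub ecx, 14: ecx=52-14=38
after mov ecx, [edi]: ecx=M[20]=21
after add ecx, 20: ecx=21+20=41
after shl ecx, 2: ecx=41<<2=164
after add edi, 4: edi=20+4=24
after sub esi, 1: esi=2-1=1
cmp esi, 0  (cmp 1,0)
jg loop: taken
after sub ecx, 14: ecx=164-14=150
after mov ecx, [edi]: ecx=M[24]=-3
after add ecx, 20: ecx=(-3)+20=17
after shl ecx, 2: ecx=17<<2=68
after add edi, 4: edi=24+4=28
after sub esi, 1: esi=1-1=0
cmp esi, 0  (cmp 0,0)
jg loop: not taken
mov [12], ecx → M[12]=68
halt.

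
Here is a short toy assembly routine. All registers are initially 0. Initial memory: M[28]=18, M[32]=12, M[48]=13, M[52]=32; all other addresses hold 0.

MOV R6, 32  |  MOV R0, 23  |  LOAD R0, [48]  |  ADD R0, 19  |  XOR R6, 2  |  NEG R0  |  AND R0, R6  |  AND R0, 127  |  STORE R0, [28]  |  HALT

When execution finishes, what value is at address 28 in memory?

32

R6=32
R0=23
R0=M[48]=13
R0=13+19=32
R6=32^2=34
R0=-(32)=-32
R0=(-32)&34=32
R0=32&127=32
STORE R0, [28] → M[28]=32
halt.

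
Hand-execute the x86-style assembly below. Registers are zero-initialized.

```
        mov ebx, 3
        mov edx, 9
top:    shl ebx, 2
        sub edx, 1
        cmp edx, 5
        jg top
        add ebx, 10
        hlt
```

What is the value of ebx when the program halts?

mov ebx, 3 → ebx=3
mov edx, 9 → edx=9
shl ebx, 2 → ebx=3<<2=12
sub edx, 1 → edx=9-1=8
cmp edx, 5  (cmp 8,5)
jg top: taken
shl ebx, 2 → ebx=12<<2=48
sub edx, 1 → edx=8-1=7
cmp edx, 5  (cmp 7,5)
jg top: taken
shl ebx, 2 → ebx=48<<2=192
sub edx, 1 → edx=7-1=6
cmp edx, 5  (cmp 6,5)
jg top: taken
shl ebx, 2 → ebx=192<<2=768
sub edx, 1 → edx=6-1=5
cmp edx, 5  (cmp 5,5)
jg top: not taken
add ebx, 10 → ebx=768+10=778
halt.

778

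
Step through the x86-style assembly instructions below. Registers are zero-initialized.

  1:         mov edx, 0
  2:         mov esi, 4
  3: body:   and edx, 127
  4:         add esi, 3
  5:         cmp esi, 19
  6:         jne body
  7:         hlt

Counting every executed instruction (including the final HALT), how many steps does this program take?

23

after mov edx, 0: edx=0
after mov esi, 4: esi=4
after and edx, 127: edx=0&127=0
after add esi, 3: esi=4+3=7
cmp esi, 19  (cmp 7,19)
jne body: taken
after and edx, 127: edx=0&127=0
after add esi, 3: esi=7+3=10
cmp esi, 19  (cmp 10,19)
jne body: taken
after and edx, 127: edx=0&127=0
after add esi, 3: esi=10+3=13
cmp esi, 19  (cmp 13,19)
jne body: taken
after and edx, 127: edx=0&127=0
after add esi, 3: esi=13+3=16
cmp esi, 19  (cmp 16,19)
jne body: taken
after and edx, 127: edx=0&127=0
after add esi, 3: esi=16+3=19
cmp esi, 19  (cmp 19,19)
jne body: not taken
halt.
Total executed instructions: 23.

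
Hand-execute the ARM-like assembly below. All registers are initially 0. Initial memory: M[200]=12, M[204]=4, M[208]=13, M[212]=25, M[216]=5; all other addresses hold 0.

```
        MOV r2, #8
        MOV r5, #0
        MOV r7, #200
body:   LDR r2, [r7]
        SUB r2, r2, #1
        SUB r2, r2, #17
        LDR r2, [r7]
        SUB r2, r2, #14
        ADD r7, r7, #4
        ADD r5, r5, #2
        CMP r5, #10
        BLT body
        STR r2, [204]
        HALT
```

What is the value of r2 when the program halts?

after MOV r2, #8: r2=8
after MOV r5, #0: r5=0
after MOV r7, #200: r7=200
after LDR r2, [r7]: r2=M[200]=12
after SUB r2, r2, #1: r2=12-1=11
after SUB r2, r2, #17: r2=11-17=-6
after LDR r2, [r7]: r2=M[200]=12
after SUB r2, r2, #14: r2=12-14=-2
after ADD r7, r7, #4: r7=200+4=204
after ADD r5, r5, #2: r5=0+2=2
CMP r5, #10  (cmp 2,10)
BLT body: taken
after LDR r2, [r7]: r2=M[204]=4
after SUB r2, r2, #1: r2=4-1=3
after SUB r2, r2, #17: r2=3-17=-14
after LDR r2, [r7]: r2=M[204]=4
after SUB r2, r2, #14: r2=4-14=-10
after ADD r7, r7, #4: r7=204+4=208
after ADD r5, r5, #2: r5=2+2=4
CMP r5, #10  (cmp 4,10)
BLT body: taken
after LDR r2, [r7]: r2=M[208]=13
after SUB r2, r2, #1: r2=13-1=12
after SUB r2, r2, #17: r2=12-17=-5
after LDR r2, [r7]: r2=M[208]=13
after SUB r2, r2, #14: r2=13-14=-1
after ADD r7, r7, #4: r7=208+4=212
after ADD r5, r5, #2: r5=4+2=6
CMP r5, #10  (cmp 6,10)
BLT body: taken
after LDR r2, [r7]: r2=M[212]=25
after SUB r2, r2, #1: r2=25-1=24
after SUB r2, r2, #17: r2=24-17=7
after LDR r2, [r7]: r2=M[212]=25
after SUB r2, r2, #14: r2=25-14=11
after ADD r7, r7, #4: r7=212+4=216
after ADD r5, r5, #2: r5=6+2=8
CMP r5, #10  (cmp 8,10)
BLT body: taken
after LDR r2, [r7]: r2=M[216]=5
after SUB r2, r2, #1: r2=5-1=4
after SUB r2, r2, #17: r2=4-17=-13
after LDR r2, [r7]: r2=M[216]=5
after SUB r2, r2, #14: r2=5-14=-9
after ADD r7, r7, #4: r7=216+4=220
after ADD r5, r5, #2: r5=8+2=10
CMP r5, #10  (cmp 10,10)
BLT body: not taken
STR r2, [204] → M[204]=-9
halt.

-9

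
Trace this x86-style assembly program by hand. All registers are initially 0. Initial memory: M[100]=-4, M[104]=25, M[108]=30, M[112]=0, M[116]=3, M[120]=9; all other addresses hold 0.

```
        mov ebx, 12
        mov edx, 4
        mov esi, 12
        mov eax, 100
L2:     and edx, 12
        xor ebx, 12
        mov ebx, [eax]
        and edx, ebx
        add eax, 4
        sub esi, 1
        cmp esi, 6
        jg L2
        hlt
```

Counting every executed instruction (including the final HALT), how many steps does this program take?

mov ebx, 12 → ebx=12
mov edx, 4 → edx=4
mov esi, 12 → esi=12
mov eax, 100 → eax=100
and edx, 12 → edx=4&12=4
xor ebx, 12 → ebx=12^12=0
mov ebx, [eax] → ebx=M[100]=-4
and edx, ebx → edx=4&(-4)=4
add eax, 4 → eax=100+4=104
sub esi, 1 → esi=12-1=11
cmp esi, 6  (cmp 11,6)
jg L2: taken
and edx, 12 → edx=4&12=4
xor ebx, 12 → ebx=(-4)^12=-16
mov ebx, [eax] → ebx=M[104]=25
and edx, ebx → edx=4&25=0
add eax, 4 → eax=104+4=108
sub esi, 1 → esi=11-1=10
cmp esi, 6  (cmp 10,6)
jg L2: taken
and edx, 12 → edx=0&12=0
xor ebx, 12 → ebx=25^12=21
mov ebx, [eax] → ebx=M[108]=30
and edx, ebx → edx=0&30=0
add eax, 4 → eax=108+4=112
sub esi, 1 → esi=10-1=9
cmp esi, 6  (cmp 9,6)
jg L2: taken
and edx, 12 → edx=0&12=0
xor ebx, 12 → ebx=30^12=18
mov ebx, [eax] → ebx=M[112]=0
and edx, ebx → edx=0&0=0
add eax, 4 → eax=112+4=116
sub esi, 1 → esi=9-1=8
cmp esi, 6  (cmp 8,6)
jg L2: taken
and edx, 12 → edx=0&12=0
xor ebx, 12 → ebx=0^12=12
mov ebx, [eax] → ebx=M[116]=3
and edx, ebx → edx=0&3=0
add eax, 4 → eax=116+4=120
sub esi, 1 → esi=8-1=7
cmp esi, 6  (cmp 7,6)
jg L2: taken
and edx, 12 → edx=0&12=0
xor ebx, 12 → ebx=3^12=15
mov ebx, [eax] → ebx=M[120]=9
and edx, ebx → edx=0&9=0
add eax, 4 → eax=120+4=124
sub esi, 1 → esi=7-1=6
cmp esi, 6  (cmp 6,6)
jg L2: not taken
halt.
Total executed instructions: 53.

53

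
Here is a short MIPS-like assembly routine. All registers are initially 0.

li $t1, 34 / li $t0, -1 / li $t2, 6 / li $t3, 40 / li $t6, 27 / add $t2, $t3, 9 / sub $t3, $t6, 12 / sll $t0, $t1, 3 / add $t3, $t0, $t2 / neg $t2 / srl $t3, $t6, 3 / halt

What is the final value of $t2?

-49

after li $t1, 34: $t1=34
after li $t0, -1: $t0=-1
after li $t2, 6: $t2=6
after li $t3, 40: $t3=40
after li $t6, 27: $t6=27
after add $t2, $t3, 9: $t2=40+9=49
after sub $t3, $t6, 12: $t3=27-12=15
after sll $t0, $t1, 3: $t0=34<<3=272
after add $t3, $t0, $t2: $t3=272+49=321
after neg $t2: $t2=-(49)=-49
after srl $t3, $t6, 3: $t3=27>>3=3
halt.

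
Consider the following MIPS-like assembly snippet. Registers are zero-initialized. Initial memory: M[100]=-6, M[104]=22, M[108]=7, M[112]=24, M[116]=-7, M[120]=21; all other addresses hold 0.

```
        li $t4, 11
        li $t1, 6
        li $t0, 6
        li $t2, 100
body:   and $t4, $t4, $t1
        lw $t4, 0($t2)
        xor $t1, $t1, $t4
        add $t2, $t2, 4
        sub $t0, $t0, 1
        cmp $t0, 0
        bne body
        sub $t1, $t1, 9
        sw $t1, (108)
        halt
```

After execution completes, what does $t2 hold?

li $t4, 11 → $t4=11
li $t1, 6 → $t1=6
li $t0, 6 → $t0=6
li $t2, 100 → $t2=100
and $t4, $t4, $t1 → $t4=11&6=2
lw $t4, 0($t2) → $t4=M[100]=-6
xor $t1, $t1, $t4 → $t1=6^(-6)=-4
add $t2, $t2, 4 → $t2=100+4=104
sub $t0, $t0, 1 → $t0=6-1=5
cmp $t0, 0  (cmp 5,0)
bne body: taken
and $t4, $t4, $t1 → $t4=(-6)&(-4)=-8
lw $t4, 0($t2) → $t4=M[104]=22
xor $t1, $t1, $t4 → $t1=(-4)^22=-22
add $t2, $t2, 4 → $t2=104+4=108
sub $t0, $t0, 1 → $t0=5-1=4
cmp $t0, 0  (cmp 4,0)
bne body: taken
and $t4, $t4, $t1 → $t4=22&(-22)=2
lw $t4, 0($t2) → $t4=M[108]=7
xor $t1, $t1, $t4 → $t1=(-22)^7=-19
add $t2, $t2, 4 → $t2=108+4=112
sub $t0, $t0, 1 → $t0=4-1=3
cmp $t0, 0  (cmp 3,0)
bne body: taken
and $t4, $t4, $t1 → $t4=7&(-19)=5
lw $t4, 0($t2) → $t4=M[112]=24
xor $t1, $t1, $t4 → $t1=(-19)^24=-11
add $t2, $t2, 4 → $t2=112+4=116
sub $t0, $t0, 1 → $t0=3-1=2
cmp $t0, 0  (cmp 2,0)
bne body: taken
and $t4, $t4, $t1 → $t4=24&(-11)=16
lw $t4, 0($t2) → $t4=M[116]=-7
xor $t1, $t1, $t4 → $t1=(-11)^(-7)=12
add $t2, $t2, 4 → $t2=116+4=120
sub $t0, $t0, 1 → $t0=2-1=1
cmp $t0, 0  (cmp 1,0)
bne body: taken
and $t4, $t4, $t1 → $t4=(-7)&12=8
lw $t4, 0($t2) → $t4=M[120]=21
xor $t1, $t1, $t4 → $t1=12^21=25
add $t2, $t2, 4 → $t2=120+4=124
sub $t0, $t0, 1 → $t0=1-1=0
cmp $t0, 0  (cmp 0,0)
bne body: not taken
sub $t1, $t1, 9 → $t1=25-9=16
sw $t1, (108) → M[108]=16
halt.

124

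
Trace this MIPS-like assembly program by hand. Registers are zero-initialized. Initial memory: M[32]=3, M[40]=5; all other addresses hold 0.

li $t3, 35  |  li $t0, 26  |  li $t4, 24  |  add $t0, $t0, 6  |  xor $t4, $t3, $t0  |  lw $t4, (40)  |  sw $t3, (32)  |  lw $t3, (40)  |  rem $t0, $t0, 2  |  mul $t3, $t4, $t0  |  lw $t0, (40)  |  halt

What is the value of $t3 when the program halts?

after li $t3, 35: $t3=35
after li $t0, 26: $t0=26
after li $t4, 24: $t4=24
after add $t0, $t0, 6: $t0=26+6=32
after xor $t4, $t3, $t0: $t4=35^32=3
after lw $t4, (40): $t4=M[40]=5
sw $t3, (32) → M[32]=35
after lw $t3, (40): $t3=M[40]=5
after rem $t0, $t0, 2: $t0=32%2=0
after mul $t3, $t4, $t0: $t3=5*0=0
after lw $t0, (40): $t0=M[40]=5
halt.

0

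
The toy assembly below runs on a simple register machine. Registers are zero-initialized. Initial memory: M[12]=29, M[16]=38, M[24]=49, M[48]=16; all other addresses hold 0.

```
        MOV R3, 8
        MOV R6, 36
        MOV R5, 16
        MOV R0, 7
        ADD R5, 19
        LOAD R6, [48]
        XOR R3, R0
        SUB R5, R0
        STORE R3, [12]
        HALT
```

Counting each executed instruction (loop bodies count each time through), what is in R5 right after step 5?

35

after MOV R3, 8: R3=8
after MOV R6, 36: R6=36
after MOV R5, 16: R5=16
after MOV R0, 7: R0=7
after ADD R5, 19: R5=16+19=35
After step 5: R5 = 35.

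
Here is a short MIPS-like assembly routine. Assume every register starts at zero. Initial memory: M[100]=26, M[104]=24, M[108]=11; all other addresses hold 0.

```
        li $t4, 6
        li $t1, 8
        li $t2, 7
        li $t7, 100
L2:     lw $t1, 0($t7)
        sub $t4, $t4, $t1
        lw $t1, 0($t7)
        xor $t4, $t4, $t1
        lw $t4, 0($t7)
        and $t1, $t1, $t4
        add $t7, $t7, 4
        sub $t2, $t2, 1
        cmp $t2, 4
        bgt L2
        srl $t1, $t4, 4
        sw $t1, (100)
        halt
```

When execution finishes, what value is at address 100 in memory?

li $t4, 6 → $t4=6
li $t1, 8 → $t1=8
li $t2, 7 → $t2=7
li $t7, 100 → $t7=100
lw $t1, 0($t7) → $t1=M[100]=26
sub $t4, $t4, $t1 → $t4=6-26=-20
lw $t1, 0($t7) → $t1=M[100]=26
xor $t4, $t4, $t1 → $t4=(-20)^26=-10
lw $t4, 0($t7) → $t4=M[100]=26
and $t1, $t1, $t4 → $t1=26&26=26
add $t7, $t7, 4 → $t7=100+4=104
sub $t2, $t2, 1 → $t2=7-1=6
cmp $t2, 4  (cmp 6,4)
bgt L2: taken
lw $t1, 0($t7) → $t1=M[104]=24
sub $t4, $t4, $t1 → $t4=26-24=2
lw $t1, 0($t7) → $t1=M[104]=24
xor $t4, $t4, $t1 → $t4=2^24=26
lw $t4, 0($t7) → $t4=M[104]=24
and $t1, $t1, $t4 → $t1=24&24=24
add $t7, $t7, 4 → $t7=104+4=108
sub $t2, $t2, 1 → $t2=6-1=5
cmp $t2, 4  (cmp 5,4)
bgt L2: taken
lw $t1, 0($t7) → $t1=M[108]=11
sub $t4, $t4, $t1 → $t4=24-11=13
lw $t1, 0($t7) → $t1=M[108]=11
xor $t4, $t4, $t1 → $t4=13^11=6
lw $t4, 0($t7) → $t4=M[108]=11
and $t1, $t1, $t4 → $t1=11&11=11
add $t7, $t7, 4 → $t7=108+4=112
sub $t2, $t2, 1 → $t2=5-1=4
cmp $t2, 4  (cmp 4,4)
bgt L2: not taken
srl $t1, $t4, 4 → $t1=11>>4=0
sw $t1, (100) → M[100]=0
halt.

0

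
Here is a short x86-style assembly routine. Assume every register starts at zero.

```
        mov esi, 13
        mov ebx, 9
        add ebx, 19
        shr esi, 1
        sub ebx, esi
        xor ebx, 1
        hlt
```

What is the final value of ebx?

23

mov esi, 13 → esi=13
mov ebx, 9 → ebx=9
add ebx, 19 → ebx=9+19=28
shr esi, 1 → esi=13>>1=6
sub ebx, esi → ebx=28-6=22
xor ebx, 1 → ebx=22^1=23
halt.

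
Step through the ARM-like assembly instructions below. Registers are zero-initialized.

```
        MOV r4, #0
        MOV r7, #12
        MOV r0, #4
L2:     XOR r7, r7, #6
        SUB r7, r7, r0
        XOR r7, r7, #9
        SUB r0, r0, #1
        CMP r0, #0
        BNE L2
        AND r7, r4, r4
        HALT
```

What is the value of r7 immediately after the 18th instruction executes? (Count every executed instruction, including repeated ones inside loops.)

after MOV r4, #0: r4=0
after MOV r7, #12: r7=12
after MOV r0, #4: r0=4
after XOR r7, r7, #6: r7=12^6=10
after SUB r7, r7, r0: r7=10-4=6
after XOR r7, r7, #9: r7=6^9=15
after SUB r0, r0, #1: r0=4-1=3
CMP r0, #0  (cmp 3,0)
BNE L2: taken
after XOR r7, r7, #6: r7=15^6=9
after SUB r7, r7, r0: r7=9-3=6
after XOR r7, r7, #9: r7=6^9=15
after SUB r0, r0, #1: r0=3-1=2
CMP r0, #0  (cmp 2,0)
BNE L2: taken
after XOR r7, r7, #6: r7=15^6=9
after SUB r7, r7, r0: r7=9-2=7
after XOR r7, r7, #9: r7=7^9=14
After step 18: r7 = 14.

14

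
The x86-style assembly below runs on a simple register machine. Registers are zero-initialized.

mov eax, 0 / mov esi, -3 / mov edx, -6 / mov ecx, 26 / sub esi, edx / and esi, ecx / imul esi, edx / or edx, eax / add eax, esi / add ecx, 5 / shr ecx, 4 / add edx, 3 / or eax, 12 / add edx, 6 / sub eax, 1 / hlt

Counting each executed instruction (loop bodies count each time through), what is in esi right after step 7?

mov eax, 0 → eax=0
mov esi, -3 → esi=-3
mov edx, -6 → edx=-6
mov ecx, 26 → ecx=26
sub esi, edx → esi=(-3)-(-6)=3
and esi, ecx → esi=3&26=2
imul esi, edx → esi=2*(-6)=-12
After step 7: esi = -12.

-12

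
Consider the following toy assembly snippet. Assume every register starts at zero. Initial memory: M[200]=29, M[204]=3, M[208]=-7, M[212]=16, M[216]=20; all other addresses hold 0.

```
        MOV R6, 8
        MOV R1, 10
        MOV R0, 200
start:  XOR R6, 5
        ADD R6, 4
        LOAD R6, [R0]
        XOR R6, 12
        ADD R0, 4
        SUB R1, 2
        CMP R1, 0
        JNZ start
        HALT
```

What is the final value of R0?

R6=8
R1=10
R0=200
R6=8^5=13
R6=13+4=17
R6=M[200]=29
R6=29^12=17
R0=200+4=204
R1=10-2=8
CMP R1, 0  (cmp 8,0)
JNZ start: taken
R6=17^5=20
R6=20+4=24
R6=M[204]=3
R6=3^12=15
R0=204+4=208
R1=8-2=6
CMP R1, 0  (cmp 6,0)
JNZ start: taken
R6=15^5=10
R6=10+4=14
R6=M[208]=-7
R6=(-7)^12=-11
R0=208+4=212
R1=6-2=4
CMP R1, 0  (cmp 4,0)
JNZ start: taken
R6=(-11)^5=-16
R6=(-16)+4=-12
R6=M[212]=16
R6=16^12=28
R0=212+4=216
R1=4-2=2
CMP R1, 0  (cmp 2,0)
JNZ start: taken
R6=28^5=25
R6=25+4=29
R6=M[216]=20
R6=20^12=24
R0=216+4=220
R1=2-2=0
CMP R1, 0  (cmp 0,0)
JNZ start: not taken
halt.

220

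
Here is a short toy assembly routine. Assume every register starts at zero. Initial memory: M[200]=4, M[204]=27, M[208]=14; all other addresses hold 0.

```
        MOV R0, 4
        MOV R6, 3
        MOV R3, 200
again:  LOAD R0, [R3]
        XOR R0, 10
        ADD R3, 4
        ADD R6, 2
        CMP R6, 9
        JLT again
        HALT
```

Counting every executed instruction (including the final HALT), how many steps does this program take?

MOV R0, 4 → R0=4
MOV R6, 3 → R6=3
MOV R3, 200 → R3=200
LOAD R0, [R3] → R0=M[200]=4
XOR R0, 10 → R0=4^10=14
ADD R3, 4 → R3=200+4=204
ADD R6, 2 → R6=3+2=5
CMP R6, 9  (cmp 5,9)
JLT again: taken
LOAD R0, [R3] → R0=M[204]=27
XOR R0, 10 → R0=27^10=17
ADD R3, 4 → R3=204+4=208
ADD R6, 2 → R6=5+2=7
CMP R6, 9  (cmp 7,9)
JLT again: taken
LOAD R0, [R3] → R0=M[208]=14
XOR R0, 10 → R0=14^10=4
ADD R3, 4 → R3=208+4=212
ADD R6, 2 → R6=7+2=9
CMP R6, 9  (cmp 9,9)
JLT again: not taken
halt.
Total executed instructions: 22.

22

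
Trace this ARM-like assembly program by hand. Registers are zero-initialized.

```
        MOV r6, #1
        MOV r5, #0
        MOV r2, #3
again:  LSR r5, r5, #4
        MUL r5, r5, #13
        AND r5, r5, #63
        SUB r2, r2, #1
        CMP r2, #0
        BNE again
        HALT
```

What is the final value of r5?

MOV r6, #1 → r6=1
MOV r5, #0 → r5=0
MOV r2, #3 → r2=3
LSR r5, r5, #4 → r5=0>>4=0
MUL r5, r5, #13 → r5=0*13=0
AND r5, r5, #63 → r5=0&63=0
SUB r2, r2, #1 → r2=3-1=2
CMP r2, #0  (cmp 2,0)
BNE again: taken
LSR r5, r5, #4 → r5=0>>4=0
MUL r5, r5, #13 → r5=0*13=0
AND r5, r5, #63 → r5=0&63=0
SUB r2, r2, #1 → r2=2-1=1
CMP r2, #0  (cmp 1,0)
BNE again: taken
LSR r5, r5, #4 → r5=0>>4=0
MUL r5, r5, #13 → r5=0*13=0
AND r5, r5, #63 → r5=0&63=0
SUB r2, r2, #1 → r2=1-1=0
CMP r2, #0  (cmp 0,0)
BNE again: not taken
halt.

0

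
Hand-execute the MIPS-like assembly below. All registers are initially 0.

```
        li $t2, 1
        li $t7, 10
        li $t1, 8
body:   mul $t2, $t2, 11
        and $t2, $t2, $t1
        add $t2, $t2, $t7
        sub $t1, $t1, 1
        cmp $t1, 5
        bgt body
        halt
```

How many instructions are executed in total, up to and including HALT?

22

after li $t2, 1: $t2=1
after li $t7, 10: $t7=10
after li $t1, 8: $t1=8
after mul $t2, $t2, 11: $t2=1*11=11
after and $t2, $t2, $t1: $t2=11&8=8
after add $t2, $t2, $t7: $t2=8+10=18
after sub $t1, $t1, 1: $t1=8-1=7
cmp $t1, 5  (cmp 7,5)
bgt body: taken
after mul $t2, $t2, 11: $t2=18*11=198
after and $t2, $t2, $t1: $t2=198&7=6
after add $t2, $t2, $t7: $t2=6+10=16
after sub $t1, $t1, 1: $t1=7-1=6
cmp $t1, 5  (cmp 6,5)
bgt body: taken
after mul $t2, $t2, 11: $t2=16*11=176
after and $t2, $t2, $t1: $t2=176&6=0
after add $t2, $t2, $t7: $t2=0+10=10
after sub $t1, $t1, 1: $t1=6-1=5
cmp $t1, 5  (cmp 5,5)
bgt body: not taken
halt.
Total executed instructions: 22.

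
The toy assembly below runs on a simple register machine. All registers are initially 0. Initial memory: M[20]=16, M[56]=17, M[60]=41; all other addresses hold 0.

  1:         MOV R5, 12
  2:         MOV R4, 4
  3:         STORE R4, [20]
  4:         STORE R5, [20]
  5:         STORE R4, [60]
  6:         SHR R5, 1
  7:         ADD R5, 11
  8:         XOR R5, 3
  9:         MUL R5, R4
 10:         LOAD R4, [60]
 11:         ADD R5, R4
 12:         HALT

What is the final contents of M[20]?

MOV R5, 12 → R5=12
MOV R4, 4 → R4=4
STORE R4, [20] → M[20]=4
STORE R5, [20] → M[20]=12
STORE R4, [60] → M[60]=4
SHR R5, 1 → R5=12>>1=6
ADD R5, 11 → R5=6+11=17
XOR R5, 3 → R5=17^3=18
MUL R5, R4 → R5=18*4=72
LOAD R4, [60] → R4=M[60]=4
ADD R5, R4 → R5=72+4=76
halt.

12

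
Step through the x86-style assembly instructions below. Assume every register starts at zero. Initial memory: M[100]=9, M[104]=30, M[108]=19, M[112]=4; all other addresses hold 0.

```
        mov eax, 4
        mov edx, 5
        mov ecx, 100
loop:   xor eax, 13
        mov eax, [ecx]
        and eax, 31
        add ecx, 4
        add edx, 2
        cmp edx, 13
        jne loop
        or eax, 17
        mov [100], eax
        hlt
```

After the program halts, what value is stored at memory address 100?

21

eax=4
edx=5
ecx=100
eax=4^13=9
eax=M[100]=9
eax=9&31=9
ecx=100+4=104
edx=5+2=7
cmp edx, 13  (cmp 7,13)
jne loop: taken
eax=9^13=4
eax=M[104]=30
eax=30&31=30
ecx=104+4=108
edx=7+2=9
cmp edx, 13  (cmp 9,13)
jne loop: taken
eax=30^13=19
eax=M[108]=19
eax=19&31=19
ecx=108+4=112
edx=9+2=11
cmp edx, 13  (cmp 11,13)
jne loop: taken
eax=19^13=30
eax=M[112]=4
eax=4&31=4
ecx=112+4=116
edx=11+2=13
cmp edx, 13  (cmp 13,13)
jne loop: not taken
eax=4|17=21
mov [100], eax → M[100]=21
halt.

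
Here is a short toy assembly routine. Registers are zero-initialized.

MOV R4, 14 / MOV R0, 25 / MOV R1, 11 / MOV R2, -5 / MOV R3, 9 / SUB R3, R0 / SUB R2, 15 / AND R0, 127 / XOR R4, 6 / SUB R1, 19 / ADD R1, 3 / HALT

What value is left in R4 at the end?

8

MOV R4, 14 → R4=14
MOV R0, 25 → R0=25
MOV R1, 11 → R1=11
MOV R2, -5 → R2=-5
MOV R3, 9 → R3=9
SUB R3, R0 → R3=9-25=-16
SUB R2, 15 → R2=(-5)-15=-20
AND R0, 127 → R0=25&127=25
XOR R4, 6 → R4=14^6=8
SUB R1, 19 → R1=11-19=-8
ADD R1, 3 → R1=(-8)+3=-5
halt.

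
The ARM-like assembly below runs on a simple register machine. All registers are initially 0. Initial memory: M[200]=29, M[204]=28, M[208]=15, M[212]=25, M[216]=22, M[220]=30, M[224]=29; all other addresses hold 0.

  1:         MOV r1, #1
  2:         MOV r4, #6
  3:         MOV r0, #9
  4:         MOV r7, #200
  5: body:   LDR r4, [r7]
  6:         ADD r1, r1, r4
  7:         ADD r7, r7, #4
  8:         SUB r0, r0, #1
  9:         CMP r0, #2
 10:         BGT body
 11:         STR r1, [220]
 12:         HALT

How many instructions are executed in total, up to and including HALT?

MOV r1, #1 → r1=1
MOV r4, #6 → r4=6
MOV r0, #9 → r0=9
MOV r7, #200 → r7=200
LDR r4, [r7] → r4=M[200]=29
ADD r1, r1, r4 → r1=1+29=30
ADD r7, r7, #4 → r7=200+4=204
SUB r0, r0, #1 → r0=9-1=8
CMP r0, #2  (cmp 8,2)
BGT body: taken
LDR r4, [r7] → r4=M[204]=28
ADD r1, r1, r4 → r1=30+28=58
ADD r7, r7, #4 → r7=204+4=208
SUB r0, r0, #1 → r0=8-1=7
CMP r0, #2  (cmp 7,2)
BGT body: taken
LDR r4, [r7] → r4=M[208]=15
ADD r1, r1, r4 → r1=58+15=73
ADD r7, r7, #4 → r7=208+4=212
SUB r0, r0, #1 → r0=7-1=6
CMP r0, #2  (cmp 6,2)
BGT body: taken
LDR r4, [r7] → r4=M[212]=25
ADD r1, r1, r4 → r1=73+25=98
ADD r7, r7, #4 → r7=212+4=216
SUB r0, r0, #1 → r0=6-1=5
CMP r0, #2  (cmp 5,2)
BGT body: taken
LDR r4, [r7] → r4=M[216]=22
ADD r1, r1, r4 → r1=98+22=120
ADD r7, r7, #4 → r7=216+4=220
SUB r0, r0, #1 → r0=5-1=4
CMP r0, #2  (cmp 4,2)
BGT body: taken
LDR r4, [r7] → r4=M[220]=30
ADD r1, r1, r4 → r1=120+30=150
ADD r7, r7, #4 → r7=220+4=224
SUB r0, r0, #1 → r0=4-1=3
CMP r0, #2  (cmp 3,2)
BGT body: taken
LDR r4, [r7] → r4=M[224]=29
ADD r1, r1, r4 → r1=150+29=179
ADD r7, r7, #4 → r7=224+4=228
SUB r0, r0, #1 → r0=3-1=2
CMP r0, #2  (cmp 2,2)
BGT body: not taken
STR r1, [220] → M[220]=179
halt.
Total executed instructions: 48.

48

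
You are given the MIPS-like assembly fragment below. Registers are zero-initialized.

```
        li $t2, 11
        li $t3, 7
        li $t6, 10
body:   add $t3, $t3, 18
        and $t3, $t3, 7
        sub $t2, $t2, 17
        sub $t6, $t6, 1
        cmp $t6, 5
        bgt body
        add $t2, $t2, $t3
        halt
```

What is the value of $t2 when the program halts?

$t2=11
$t3=7
$t6=10
$t3=7+18=25
$t3=25&7=1
$t2=11-17=-6
$t6=10-1=9
cmp $t6, 5  (cmp 9,5)
bgt body: taken
$t3=1+18=19
$t3=19&7=3
$t2=(-6)-17=-23
$t6=9-1=8
cmp $t6, 5  (cmp 8,5)
bgt body: taken
$t3=3+18=21
$t3=21&7=5
$t2=(-23)-17=-40
$t6=8-1=7
cmp $t6, 5  (cmp 7,5)
bgt body: taken
$t3=5+18=23
$t3=23&7=7
$t2=(-40)-17=-57
$t6=7-1=6
cmp $t6, 5  (cmp 6,5)
bgt body: taken
$t3=7+18=25
$t3=25&7=1
$t2=(-57)-17=-74
$t6=6-1=5
cmp $t6, 5  (cmp 5,5)
bgt body: not taken
$t2=(-74)+1=-73
halt.

-73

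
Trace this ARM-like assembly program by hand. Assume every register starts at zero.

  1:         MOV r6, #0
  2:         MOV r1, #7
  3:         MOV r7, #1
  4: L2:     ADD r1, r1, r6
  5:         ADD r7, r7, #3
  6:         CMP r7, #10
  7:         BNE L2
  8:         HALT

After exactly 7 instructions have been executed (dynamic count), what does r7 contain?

r6=0
r1=7
r7=1
r1=7+0=7
r7=1+3=4
CMP r7, #10  (cmp 4,10)
BNE L2: taken
After step 7: r7 = 4.

4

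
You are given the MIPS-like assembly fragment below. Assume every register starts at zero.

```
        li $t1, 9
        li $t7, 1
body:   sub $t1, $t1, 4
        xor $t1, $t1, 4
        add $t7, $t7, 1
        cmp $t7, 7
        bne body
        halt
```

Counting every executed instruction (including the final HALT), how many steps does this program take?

$t1=9
$t7=1
$t1=9-4=5
$t1=5^4=1
$t7=1+1=2
cmp $t7, 7  (cmp 2,7)
bne body: taken
$t1=1-4=-3
$t1=(-3)^4=-7
$t7=2+1=3
cmp $t7, 7  (cmp 3,7)
bne body: taken
$t1=(-7)-4=-11
$t1=(-11)^4=-15
$t7=3+1=4
cmp $t7, 7  (cmp 4,7)
bne body: taken
$t1=(-15)-4=-19
$t1=(-19)^4=-23
$t7=4+1=5
cmp $t7, 7  (cmp 5,7)
bne body: taken
$t1=(-23)-4=-27
$t1=(-27)^4=-31
$t7=5+1=6
cmp $t7, 7  (cmp 6,7)
bne body: taken
$t1=(-31)-4=-35
$t1=(-35)^4=-39
$t7=6+1=7
cmp $t7, 7  (cmp 7,7)
bne body: not taken
halt.
Total executed instructions: 33.

33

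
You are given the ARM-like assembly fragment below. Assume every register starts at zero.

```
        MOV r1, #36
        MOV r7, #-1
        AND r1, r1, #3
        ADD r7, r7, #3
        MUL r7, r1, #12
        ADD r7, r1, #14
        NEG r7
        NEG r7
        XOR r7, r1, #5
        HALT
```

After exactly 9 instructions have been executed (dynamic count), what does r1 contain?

0

MOV r1, #36 → r1=36
MOV r7, #-1 → r7=-1
AND r1, r1, #3 → r1=36&3=0
ADD r7, r7, #3 → r7=(-1)+3=2
MUL r7, r1, #12 → r7=0*12=0
ADD r7, r1, #14 → r7=0+14=14
NEG r7 → r7=-(14)=-14
NEG r7 → r7=-(-14)=14
XOR r7, r1, #5 → r7=0^5=5
After step 9: r1 = 0.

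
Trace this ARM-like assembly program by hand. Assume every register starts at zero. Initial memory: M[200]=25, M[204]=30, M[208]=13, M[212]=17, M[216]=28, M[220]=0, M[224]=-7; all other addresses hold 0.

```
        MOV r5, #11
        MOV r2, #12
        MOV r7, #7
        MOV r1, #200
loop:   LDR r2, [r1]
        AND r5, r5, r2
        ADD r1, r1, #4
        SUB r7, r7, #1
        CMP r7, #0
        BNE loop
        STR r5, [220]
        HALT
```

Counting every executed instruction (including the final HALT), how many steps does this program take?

MOV r5, #11 → r5=11
MOV r2, #12 → r2=12
MOV r7, #7 → r7=7
MOV r1, #200 → r1=200
LDR r2, [r1] → r2=M[200]=25
AND r5, r5, r2 → r5=11&25=9
ADD r1, r1, #4 → r1=200+4=204
SUB r7, r7, #1 → r7=7-1=6
CMP r7, #0  (cmp 6,0)
BNE loop: taken
LDR r2, [r1] → r2=M[204]=30
AND r5, r5, r2 → r5=9&30=8
ADD r1, r1, #4 → r1=204+4=208
SUB r7, r7, #1 → r7=6-1=5
CMP r7, #0  (cmp 5,0)
BNE loop: taken
LDR r2, [r1] → r2=M[208]=13
AND r5, r5, r2 → r5=8&13=8
ADD r1, r1, #4 → r1=208+4=212
SUB r7, r7, #1 → r7=5-1=4
CMP r7, #0  (cmp 4,0)
BNE loop: taken
LDR r2, [r1] → r2=M[212]=17
AND r5, r5, r2 → r5=8&17=0
ADD r1, r1, #4 → r1=212+4=216
SUB r7, r7, #1 → r7=4-1=3
CMP r7, #0  (cmp 3,0)
BNE loop: taken
LDR r2, [r1] → r2=M[216]=28
AND r5, r5, r2 → r5=0&28=0
ADD r1, r1, #4 → r1=216+4=220
SUB r7, r7, #1 → r7=3-1=2
CMP r7, #0  (cmp 2,0)
BNE loop: taken
LDR r2, [r1] → r2=M[220]=0
AND r5, r5, r2 → r5=0&0=0
ADD r1, r1, #4 → r1=220+4=224
SUB r7, r7, #1 → r7=2-1=1
CMP r7, #0  (cmp 1,0)
BNE loop: taken
LDR r2, [r1] → r2=M[224]=-7
AND r5, r5, r2 → r5=0&(-7)=0
ADD r1, r1, #4 → r1=224+4=228
SUB r7, r7, #1 → r7=1-1=0
CMP r7, #0  (cmp 0,0)
BNE loop: not taken
STR r5, [220] → M[220]=0
halt.
Total executed instructions: 48.

48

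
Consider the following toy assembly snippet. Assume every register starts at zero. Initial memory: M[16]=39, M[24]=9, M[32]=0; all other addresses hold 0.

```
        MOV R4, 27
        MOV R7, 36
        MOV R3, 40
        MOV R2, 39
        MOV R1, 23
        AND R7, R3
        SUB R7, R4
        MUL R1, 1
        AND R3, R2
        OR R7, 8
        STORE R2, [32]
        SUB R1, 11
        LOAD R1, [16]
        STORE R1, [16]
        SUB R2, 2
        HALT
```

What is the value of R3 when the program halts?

32

MOV R4, 27 → R4=27
MOV R7, 36 → R7=36
MOV R3, 40 → R3=40
MOV R2, 39 → R2=39
MOV R1, 23 → R1=23
AND R7, R3 → R7=36&40=32
SUB R7, R4 → R7=32-27=5
MUL R1, 1 → R1=23*1=23
AND R3, R2 → R3=40&39=32
OR R7, 8 → R7=5|8=13
STORE R2, [32] → M[32]=39
SUB R1, 11 → R1=23-11=12
LOAD R1, [16] → R1=M[16]=39
STORE R1, [16] → M[16]=39
SUB R2, 2 → R2=39-2=37
halt.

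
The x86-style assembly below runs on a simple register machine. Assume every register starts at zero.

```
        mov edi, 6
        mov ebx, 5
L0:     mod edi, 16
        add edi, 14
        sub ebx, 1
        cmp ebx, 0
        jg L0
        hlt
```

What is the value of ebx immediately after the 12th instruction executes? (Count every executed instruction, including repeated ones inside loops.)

mov edi, 6 → edi=6
mov ebx, 5 → ebx=5
mod edi, 16 → edi=6%16=6
add edi, 14 → edi=6+14=20
sub ebx, 1 → ebx=5-1=4
cmp ebx, 0  (cmp 4,0)
jg L0: taken
mod edi, 16 → edi=20%16=4
add edi, 14 → edi=4+14=18
sub ebx, 1 → ebx=4-1=3
cmp ebx, 0  (cmp 3,0)
jg L0: taken
After step 12: ebx = 3.

3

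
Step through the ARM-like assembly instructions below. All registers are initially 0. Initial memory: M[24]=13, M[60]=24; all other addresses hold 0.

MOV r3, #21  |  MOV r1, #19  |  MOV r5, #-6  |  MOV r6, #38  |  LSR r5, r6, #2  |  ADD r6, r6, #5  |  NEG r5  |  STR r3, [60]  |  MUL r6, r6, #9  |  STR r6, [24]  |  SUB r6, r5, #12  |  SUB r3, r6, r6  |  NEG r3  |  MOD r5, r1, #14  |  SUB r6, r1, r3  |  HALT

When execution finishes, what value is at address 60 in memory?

r3=21
r1=19
r5=-6
r6=38
r5=38>>2=9
r6=38+5=43
r5=-(9)=-9
STR r3, [60] → M[60]=21
r6=43*9=387
STR r6, [24] → M[24]=387
r6=(-9)-12=-21
r3=(-21)-(-21)=0
r3=-(0)=0
r5=19%14=5
r6=19-0=19
halt.

21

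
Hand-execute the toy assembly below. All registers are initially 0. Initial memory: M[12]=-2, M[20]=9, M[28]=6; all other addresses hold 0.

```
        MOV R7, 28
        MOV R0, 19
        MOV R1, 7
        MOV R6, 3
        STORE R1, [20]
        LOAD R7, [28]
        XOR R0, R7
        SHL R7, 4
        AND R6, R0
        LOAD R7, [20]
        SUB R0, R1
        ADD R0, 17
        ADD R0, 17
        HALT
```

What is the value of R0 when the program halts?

48

after MOV R7, 28: R7=28
after MOV R0, 19: R0=19
after MOV R1, 7: R1=7
after MOV R6, 3: R6=3
STORE R1, [20] → M[20]=7
after LOAD R7, [28]: R7=M[28]=6
after XOR R0, R7: R0=19^6=21
after SHL R7, 4: R7=6<<4=96
after AND R6, R0: R6=3&21=1
after LOAD R7, [20]: R7=M[20]=7
after SUB R0, R1: R0=21-7=14
after ADD R0, 17: R0=14+17=31
after ADD R0, 17: R0=31+17=48
halt.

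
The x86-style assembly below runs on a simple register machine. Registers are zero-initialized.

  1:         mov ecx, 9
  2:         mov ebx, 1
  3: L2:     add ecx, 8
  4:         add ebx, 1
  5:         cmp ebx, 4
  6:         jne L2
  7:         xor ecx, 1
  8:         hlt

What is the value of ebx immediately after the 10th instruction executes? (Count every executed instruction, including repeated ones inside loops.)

mov ecx, 9 → ecx=9
mov ebx, 1 → ebx=1
add ecx, 8 → ecx=9+8=17
add ebx, 1 → ebx=1+1=2
cmp ebx, 4  (cmp 2,4)
jne L2: taken
add ecx, 8 → ecx=17+8=25
add ebx, 1 → ebx=2+1=3
cmp ebx, 4  (cmp 3,4)
jne L2: taken
After step 10: ebx = 3.

3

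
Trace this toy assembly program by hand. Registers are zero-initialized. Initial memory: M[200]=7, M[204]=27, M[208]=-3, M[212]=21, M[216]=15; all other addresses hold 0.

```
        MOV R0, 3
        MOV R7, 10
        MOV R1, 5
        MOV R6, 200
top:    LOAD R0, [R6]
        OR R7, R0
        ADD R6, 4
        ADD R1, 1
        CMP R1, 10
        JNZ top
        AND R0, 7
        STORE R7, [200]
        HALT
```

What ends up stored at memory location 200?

-1

MOV R0, 3 → R0=3
MOV R7, 10 → R7=10
MOV R1, 5 → R1=5
MOV R6, 200 → R6=200
LOAD R0, [R6] → R0=M[200]=7
OR R7, R0 → R7=10|7=15
ADD R6, 4 → R6=200+4=204
ADD R1, 1 → R1=5+1=6
CMP R1, 10  (cmp 6,10)
JNZ top: taken
LOAD R0, [R6] → R0=M[204]=27
OR R7, R0 → R7=15|27=31
ADD R6, 4 → R6=204+4=208
ADD R1, 1 → R1=6+1=7
CMP R1, 10  (cmp 7,10)
JNZ top: taken
LOAD R0, [R6] → R0=M[208]=-3
OR R7, R0 → R7=31|(-3)=-1
ADD R6, 4 → R6=208+4=212
ADD R1, 1 → R1=7+1=8
CMP R1, 10  (cmp 8,10)
JNZ top: taken
LOAD R0, [R6] → R0=M[212]=21
OR R7, R0 → R7=(-1)|21=-1
ADD R6, 4 → R6=212+4=216
ADD R1, 1 → R1=8+1=9
CMP R1, 10  (cmp 9,10)
JNZ top: taken
LOAD R0, [R6] → R0=M[216]=15
OR R7, R0 → R7=(-1)|15=-1
ADD R6, 4 → R6=216+4=220
ADD R1, 1 → R1=9+1=10
CMP R1, 10  (cmp 10,10)
JNZ top: not taken
AND R0, 7 → R0=15&7=7
STORE R7, [200] → M[200]=-1
halt.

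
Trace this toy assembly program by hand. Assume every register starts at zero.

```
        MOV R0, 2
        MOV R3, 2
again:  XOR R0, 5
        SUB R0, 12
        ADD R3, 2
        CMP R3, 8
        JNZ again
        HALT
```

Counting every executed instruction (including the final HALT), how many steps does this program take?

18

R0=2
R3=2
R0=2^5=7
R0=7-12=-5
R3=2+2=4
CMP R3, 8  (cmp 4,8)
JNZ again: taken
R0=(-5)^5=-2
R0=(-2)-12=-14
R3=4+2=6
CMP R3, 8  (cmp 6,8)
JNZ again: taken
R0=(-14)^5=-9
R0=(-9)-12=-21
R3=6+2=8
CMP R3, 8  (cmp 8,8)
JNZ again: not taken
halt.
Total executed instructions: 18.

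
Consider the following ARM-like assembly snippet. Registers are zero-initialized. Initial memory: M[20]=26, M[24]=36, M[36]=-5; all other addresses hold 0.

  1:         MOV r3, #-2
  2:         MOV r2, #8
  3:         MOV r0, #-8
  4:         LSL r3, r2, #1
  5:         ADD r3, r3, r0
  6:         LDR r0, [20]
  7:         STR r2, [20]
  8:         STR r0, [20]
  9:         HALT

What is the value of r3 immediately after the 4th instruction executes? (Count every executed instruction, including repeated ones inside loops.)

after MOV r3, #-2: r3=-2
after MOV r2, #8: r2=8
after MOV r0, #-8: r0=-8
after LSL r3, r2, #1: r3=8<<1=16
After step 4: r3 = 16.

16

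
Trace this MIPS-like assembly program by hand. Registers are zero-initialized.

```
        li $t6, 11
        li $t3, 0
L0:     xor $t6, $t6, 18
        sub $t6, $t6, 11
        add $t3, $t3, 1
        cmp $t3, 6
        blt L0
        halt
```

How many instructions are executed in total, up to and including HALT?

33

li $t6, 11 → $t6=11
li $t3, 0 → $t3=0
xor $t6, $t6, 18 → $t6=11^18=25
sub $t6, $t6, 11 → $t6=25-11=14
add $t3, $t3, 1 → $t3=0+1=1
cmp $t3, 6  (cmp 1,6)
blt L0: taken
xor $t6, $t6, 18 → $t6=14^18=28
sub $t6, $t6, 11 → $t6=28-11=17
add $t3, $t3, 1 → $t3=1+1=2
cmp $t3, 6  (cmp 2,6)
blt L0: taken
xor $t6, $t6, 18 → $t6=17^18=3
sub $t6, $t6, 11 → $t6=3-11=-8
add $t3, $t3, 1 → $t3=2+1=3
cmp $t3, 6  (cmp 3,6)
blt L0: taken
xor $t6, $t6, 18 → $t6=(-8)^18=-22
sub $t6, $t6, 11 → $t6=(-22)-11=-33
add $t3, $t3, 1 → $t3=3+1=4
cmp $t3, 6  (cmp 4,6)
blt L0: taken
xor $t6, $t6, 18 → $t6=(-33)^18=-51
sub $t6, $t6, 11 → $t6=(-51)-11=-62
add $t3, $t3, 1 → $t3=4+1=5
cmp $t3, 6  (cmp 5,6)
blt L0: taken
xor $t6, $t6, 18 → $t6=(-62)^18=-48
sub $t6, $t6, 11 → $t6=(-48)-11=-59
add $t3, $t3, 1 → $t3=5+1=6
cmp $t3, 6  (cmp 6,6)
blt L0: not taken
halt.
Total executed instructions: 33.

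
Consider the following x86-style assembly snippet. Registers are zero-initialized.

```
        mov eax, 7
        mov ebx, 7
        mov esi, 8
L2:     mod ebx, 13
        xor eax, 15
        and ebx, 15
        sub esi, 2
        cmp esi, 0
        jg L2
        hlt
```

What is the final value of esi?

after mov eax, 7: eax=7
after mov ebx, 7: ebx=7
after mov esi, 8: esi=8
after mod ebx, 13: ebx=7%13=7
after xor eax, 15: eax=7^15=8
after and ebx, 15: ebx=7&15=7
after sub esi, 2: esi=8-2=6
cmp esi, 0  (cmp 6,0)
jg L2: taken
after mod ebx, 13: ebx=7%13=7
after xor eax, 15: eax=8^15=7
after and ebx, 15: ebx=7&15=7
after sub esi, 2: esi=6-2=4
cmp esi, 0  (cmp 4,0)
jg L2: taken
after mod ebx, 13: ebx=7%13=7
after xor eax, 15: eax=7^15=8
after and ebx, 15: ebx=7&15=7
after sub esi, 2: esi=4-2=2
cmp esi, 0  (cmp 2,0)
jg L2: taken
after mod ebx, 13: ebx=7%13=7
after xor eax, 15: eax=8^15=7
after and ebx, 15: ebx=7&15=7
after sub esi, 2: esi=2-2=0
cmp esi, 0  (cmp 0,0)
jg L2: not taken
halt.

0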